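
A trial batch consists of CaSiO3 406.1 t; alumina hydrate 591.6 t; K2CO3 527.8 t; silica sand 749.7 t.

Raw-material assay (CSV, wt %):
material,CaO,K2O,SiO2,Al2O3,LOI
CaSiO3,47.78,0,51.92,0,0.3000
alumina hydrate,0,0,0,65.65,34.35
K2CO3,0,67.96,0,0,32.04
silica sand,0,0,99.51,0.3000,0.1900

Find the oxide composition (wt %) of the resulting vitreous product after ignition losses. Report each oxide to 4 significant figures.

Each numeric step holds full precision at every stage — mid-chain values appear rounded off to 4 significant figures when written out; each reported value is rounded once only; all derived quantities, including four oxide percentages, glass mass, the yield, ignition loss, totals, are computed from the weighed amounts per 1900 t of glass in full float precision exactly as shown in the problem or the answer.
Per-oxide mass from batch:
  CaO: 406.1·0.4778 = 194.0 t
  K2O: 527.8·0.6796 = 358.7 t
  SiO2: 406.1·0.5192 + 749.7·0.9951 = 956.9 t
  Al2O3: 591.6·0.6565 + 749.7·0.003000 = 390.6 t
LOI: 406.1·0.003000 + 591.6·0.3435 + 527.8·0.3204 + 749.7·0.001900 = 375.0 t
Resulting glass, batch − LOI: 2275 − 375.0 = 1900 t (= the summed oxide contributions)
percent share: oxide ÷ glass, ×100

Glass mass = 1900 t (batch 2275 − LOI 375.0).
Composition: CaO 10.21%, K2O 18.88%, SiO2 50.36%, Al2O3 20.56%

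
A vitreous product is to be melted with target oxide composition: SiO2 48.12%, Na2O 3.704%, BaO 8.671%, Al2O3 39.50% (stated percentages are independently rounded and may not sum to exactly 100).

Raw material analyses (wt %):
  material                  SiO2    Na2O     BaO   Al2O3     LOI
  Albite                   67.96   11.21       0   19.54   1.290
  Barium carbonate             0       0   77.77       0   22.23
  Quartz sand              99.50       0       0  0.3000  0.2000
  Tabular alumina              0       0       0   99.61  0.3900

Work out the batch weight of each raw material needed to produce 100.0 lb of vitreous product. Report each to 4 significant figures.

Batch per 100.0 lb vitreous product:
  Albite: 33.04 lb
  Barium carbonate: 11.15 lb
  Quartz sand: 25.79 lb
  Tabular alumina: 33.10 lb
Total batch = 103.1 lb; LOI loss = 3.086 lb; yield = 97.01%

The whole derivation holds full float precision through every step. Intermediates are shown, rounded to 4 significant digits, at each printed step. Each reported number includes exactly one rounding — all derived quantities, including the yield, totals, four oxide percentages, glass mass, ignition loss, are computed using the weight values on 100.0 lb of glass at full precision, as quoted within the question or the answer.
Target oxide masses per 100.0 lb vitreous product:
  SiO2: 48.12% × 100.0 = 48.12 lb
  Na2O: 3.704% × 100.0 = 3.704 lb
  BaO: 8.671% × 100.0 = 8.671 lb
  Al2O3: 39.50% × 100.0 = 39.50 lb
Checking each oxide sum per the reported batch figures, for the quoted basis mass (every target is met by its sum exact up to rounding of places):
  SiO2: 33.04·0.6796 + 25.79·0.9950 = 48.12 lb (target 48.12 lb)
  Na2O: 33.04·0.1121 = 3.704 lb (target 3.704 lb)
  BaO: 11.15·0.7777 = 8.671 lb (target 8.671 lb)
  Al2O3: 33.04·0.1954 + 25.79·0.003000 + 33.10·0.9961 = 39.50 lb (target 39.50 lb)
Glass-mass bookkeeping: net batch after ignition = 99.99 lb (the Σ of target masses is 100.0 lb; basis as stated: 100.0 lb — a pure rounding effect).
Batch grand total — Σ batch = 103.1 lb; Σ batch·LOI gives LOI loss = 3.086 lb; the yield ratio, glass ÷ batch: 97.01%.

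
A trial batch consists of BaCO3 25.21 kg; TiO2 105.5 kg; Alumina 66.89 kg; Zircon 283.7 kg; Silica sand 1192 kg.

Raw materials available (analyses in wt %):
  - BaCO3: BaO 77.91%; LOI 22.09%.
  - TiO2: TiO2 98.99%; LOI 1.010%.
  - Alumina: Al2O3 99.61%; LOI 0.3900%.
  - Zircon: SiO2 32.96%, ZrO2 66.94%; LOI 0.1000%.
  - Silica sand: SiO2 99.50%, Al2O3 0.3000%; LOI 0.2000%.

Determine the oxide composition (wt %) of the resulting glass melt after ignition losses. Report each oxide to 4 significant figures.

The intermediate values are printed rounded to 4 significant digits in the printout — every computation holds full float precision all the way through — each reported figure is rounded just once. All derived quantities are carried from the weighed amounts on 1664 kg of glass at full float precision (the five compositions, LOI, the totals, yield, glass mass), precisely as stated by the question or the answer.
Oxide masses out of the charge:
  BaO: 25.21·0.7791 = 19.64 kg
  SiO2: 283.7·0.3296 + 1192·0.9950 = 1280 kg
  Al2O3: 66.89·0.9961 + 1192·0.003000 = 70.21 kg
  ZrO2: 283.7·0.6694 = 189.9 kg
  TiO2: 105.5·0.9899 = 104.4 kg
LOI: 25.21·0.2209 + 105.5·0.01010 + 66.89·0.003900 + 283.7·0.001000 + 1192·0.002000 = 9.563 kg
Resulting glass, batch − LOI: 1673 − 9.563 = 1664 kg (= Σ oxide masses)
each oxide over glass, ×100, is wt %

Glass mass = 1664 kg (batch 1673 − LOI 9.563).
Composition: BaO 1.181%, SiO2 76.91%, Al2O3 4.220%, ZrO2 11.41%, TiO2 6.277%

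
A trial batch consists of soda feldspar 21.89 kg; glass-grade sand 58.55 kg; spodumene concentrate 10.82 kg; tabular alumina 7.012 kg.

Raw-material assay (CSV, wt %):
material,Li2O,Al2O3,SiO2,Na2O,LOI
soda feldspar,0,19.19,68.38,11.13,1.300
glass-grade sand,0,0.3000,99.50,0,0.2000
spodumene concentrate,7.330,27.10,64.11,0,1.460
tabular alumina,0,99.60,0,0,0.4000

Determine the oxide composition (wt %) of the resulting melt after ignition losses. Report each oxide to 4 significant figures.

All internal work carries full float precision at each step — working values appear, with 4-significant-digit rounding, in the working. Every reported number is rounded a single time — all derived quantities, which include yield, the totals, ignition loss, net glass mass, four oxide percentages, are rebuilt at exact precision, as quoted within the question or the answer, from the batch weights on 97.68 kg of glass.
Oxide masses out of the charge:
  Li2O: 10.82·0.07330 = 0.7931 kg
  Al2O3: 21.89·0.1919 + 58.55·0.003000 + 10.82·0.2710 + 7.012·0.9960 = 14.29 kg
  SiO2: 21.89·0.6838 + 58.55·0.9950 + 10.82·0.6411 = 80.16 kg
  Na2O: 21.89·0.1113 = 2.436 kg
LOI: 21.89·0.01300 + 58.55·0.002000 + 10.82·0.01460 + 7.012·0.004000 = 0.5877 kg
The glass mass, total less LOI, = 98.27 − 0.5877 = 97.68 kg (= Σ oxide masses)
wt % = 100 × oxide mass / glass mass

Glass mass = 97.68 kg (batch 98.27 − LOI 0.5877).
Composition: Li2O 0.8119%, Al2O3 14.63%, SiO2 82.06%, Na2O 2.494%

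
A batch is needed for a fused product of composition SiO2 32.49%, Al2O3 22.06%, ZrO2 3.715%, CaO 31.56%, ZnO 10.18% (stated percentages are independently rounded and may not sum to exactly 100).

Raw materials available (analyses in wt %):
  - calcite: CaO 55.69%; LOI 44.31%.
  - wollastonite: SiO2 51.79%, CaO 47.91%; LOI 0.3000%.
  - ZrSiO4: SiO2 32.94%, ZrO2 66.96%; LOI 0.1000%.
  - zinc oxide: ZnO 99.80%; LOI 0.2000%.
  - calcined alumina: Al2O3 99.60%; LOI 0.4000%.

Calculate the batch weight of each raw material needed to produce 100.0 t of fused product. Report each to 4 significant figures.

Working values are displayed with 4-significant-figure rounding across the worked steps. The working math runs at exact precision in every operation — a single rounding completes every reported figure — derived quantities (five oxide percentages, ignition loss, yield, the totals, glass mass) are re-derived at exact precision starting from the weights on 100.0 t of glass, as they appear in the question or the answer.
Oxide mass targets, per 100.0 t fused product:
  SiO2: 32.49% × 100.0 = 32.49 t
  Al2O3: 22.06% × 100.0 = 22.06 t
  ZrO2: 3.715% × 100.0 = 3.715 t
  CaO: 31.56% × 100.0 = 31.56 t
  ZnO: 10.18% × 100.0 = 10.18 t
Per-oxide balance check using the reported weights, at the basis given (each sum matches its target mass inside rounding margins):
  SiO2: 59.21·0.5179 + 5.548·0.3294 = 32.49 t (target 32.49 t)
  Al2O3: 22.15·0.9960 = 22.06 t (target 22.06 t)
  ZrO2: 5.548·0.6696 = 3.715 t (target 3.715 t)
  CaO: 5.737·0.5569 + 59.21·0.4791 = 31.56 t (target 31.56 t)
  ZnO: 10.20·0.9980 = 10.18 t (target 10.18 t)
Glass-mass bookkeeping: total batch − LOI = 100.0 t (the Σ of target masses is 100.0 t; stated basis 100.0 t — differing by rounding only).
Whole-batch sum: Σ batch = 102.8 t; ignition loss, Σ(batch × LOI) = 2.834 t; yield, glass over the total, = 97.24%.

Batch per 100.0 t fused product:
  calcite: 5.737 t
  wollastonite: 59.21 t
  ZrSiO4: 5.548 t
  zinc oxide: 10.20 t
  calcined alumina: 22.15 t
Total batch = 102.8 t; LOI loss = 2.834 t; yield = 97.24%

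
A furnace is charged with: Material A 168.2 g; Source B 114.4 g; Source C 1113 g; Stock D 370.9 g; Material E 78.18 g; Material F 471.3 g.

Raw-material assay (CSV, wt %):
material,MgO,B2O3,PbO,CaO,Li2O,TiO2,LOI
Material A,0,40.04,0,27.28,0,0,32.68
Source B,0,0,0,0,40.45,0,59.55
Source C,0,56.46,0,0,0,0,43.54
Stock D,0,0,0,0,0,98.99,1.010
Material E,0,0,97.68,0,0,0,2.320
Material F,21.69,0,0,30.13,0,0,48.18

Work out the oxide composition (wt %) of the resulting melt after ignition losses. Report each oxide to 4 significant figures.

Intermediates are displayed, with 4-significant-digit rounding, within the worked lines — all arithmetic runs at exact precision in every operation; a single rounding yields every reported result — the derived quantities (the totals, ignition loss, the yield, the six compositions, net glass mass) are carried at full precision from the batch weights on 1476 g of glass as quoted within the problem or the answer.
Per-oxide mass from batch:
  MgO: 471.3·0.2169 = 102.2 g
  B2O3: 168.2·0.4004 + 1113·0.5646 = 695.7 g
  PbO: 78.18·0.9768 = 76.37 g
  CaO: 168.2·0.2728 + 471.3·0.3013 = 187.9 g
  Li2O: 114.4·0.4045 = 46.27 g
  TiO2: 370.9·0.9899 = 367.2 g
LOI: 168.2·0.3268 + 114.4·0.5955 + 1113·0.4354 + 370.9·0.01010 + 78.18·0.02320 + 471.3·0.4818 = 840.3 g
Glass mass = batch − LOI = 2316 − 840.3 = 1476 g (equal to the oxide-mass sum)
percent share: oxide ÷ glass, ×100

Glass mass = 1476 g (batch 2316 − LOI 840.3).
Composition: MgO 6.927%, B2O3 47.15%, PbO 5.175%, CaO 12.73%, Li2O 3.136%, TiO2 24.88%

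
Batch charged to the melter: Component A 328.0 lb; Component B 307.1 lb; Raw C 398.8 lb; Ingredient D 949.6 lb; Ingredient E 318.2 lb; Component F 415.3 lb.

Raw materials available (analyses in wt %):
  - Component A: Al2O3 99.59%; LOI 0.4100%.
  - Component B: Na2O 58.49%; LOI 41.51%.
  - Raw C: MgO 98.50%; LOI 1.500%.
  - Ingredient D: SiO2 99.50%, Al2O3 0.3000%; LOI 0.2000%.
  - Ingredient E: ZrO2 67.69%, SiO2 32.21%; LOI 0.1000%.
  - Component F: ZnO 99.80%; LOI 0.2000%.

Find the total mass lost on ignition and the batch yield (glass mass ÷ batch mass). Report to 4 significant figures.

LOI loss = 137.9 lb; glass = 2579 lb; yield = 94.93%

Working values are shown with 4-significant-digit rounding as written. All internal work carries exact precision throughout; every reported figure takes just one rounding. All derived quantities are re-derived starting from the weights for 2579 lb of glass in exact precision (the yield, the totals, net glass mass, LOI, the six compositions) as set out in either problem or answer.
Loss on ignition, line by line:
  Component A: 328.0 × 0.004100 = 1.345 lb
  Component B: 307.1 × 0.4151 = 127.5 lb
  Raw C: 398.8 × 0.01500 = 5.982 lb
  Ingredient D: 949.6 × 0.002000 = 1.899 lb
  Ingredient E: 318.2 × 0.001000 = 0.3182 lb
  Component F: 415.3 × 0.002000 = 0.8306 lb
Total LOI = 137.9 lb
Glass = batch − LOI = 2717 − 137.9 = 2579 lb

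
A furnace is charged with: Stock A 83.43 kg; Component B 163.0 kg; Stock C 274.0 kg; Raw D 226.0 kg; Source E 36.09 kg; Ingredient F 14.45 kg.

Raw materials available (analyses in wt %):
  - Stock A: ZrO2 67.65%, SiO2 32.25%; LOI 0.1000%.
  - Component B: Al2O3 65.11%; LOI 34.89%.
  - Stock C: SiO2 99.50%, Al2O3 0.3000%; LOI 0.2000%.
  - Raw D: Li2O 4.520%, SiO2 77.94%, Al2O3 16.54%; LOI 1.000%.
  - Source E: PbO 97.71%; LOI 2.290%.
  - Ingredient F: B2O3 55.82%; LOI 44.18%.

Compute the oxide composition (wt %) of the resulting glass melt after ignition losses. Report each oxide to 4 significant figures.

Glass mass = 730.0 kg (batch 797.0 − LOI 66.97).
Composition: Li2O 1.399%, ZrO2 7.732%, B2O3 1.105%, SiO2 65.16%, PbO 4.831%, Al2O3 19.77%

Working values appear, with 4-significant-digit rounding, within the worked lines. Exact precision is kept through the solve; every reported figure carries a single rounding; derived quantities, including LOI, net glass mass, the totals, six oxide percentages, yield, are computed using the weight values for 730.0 kg of glass in exact precision, as quoted within either problem or answer.
Oxide masses out of the charge:
  Li2O: 226.0·0.04520 = 10.22 kg
  ZrO2: 83.43·0.6765 = 56.44 kg
  B2O3: 14.45·0.5582 = 8.066 kg
  SiO2: 83.43·0.3225 + 274.0·0.9950 + 226.0·0.7794 = 475.7 kg
  PbO: 36.09·0.9771 = 35.26 kg
  Al2O3: 163.0·0.6511 + 274.0·0.003000 + 226.0·0.1654 = 144.3 kg
LOI: 83.43·0.001000 + 163.0·0.3489 + 274.0·0.002000 + 226.0·0.01000 + 36.09·0.02290 + 14.45·0.4418 = 66.97 kg
Net of LOI, the glass mass = 797.0 − 66.97 = 730.0 kg (equal to the oxide-mass sum)
each wt % is 100 × oxide ÷ glass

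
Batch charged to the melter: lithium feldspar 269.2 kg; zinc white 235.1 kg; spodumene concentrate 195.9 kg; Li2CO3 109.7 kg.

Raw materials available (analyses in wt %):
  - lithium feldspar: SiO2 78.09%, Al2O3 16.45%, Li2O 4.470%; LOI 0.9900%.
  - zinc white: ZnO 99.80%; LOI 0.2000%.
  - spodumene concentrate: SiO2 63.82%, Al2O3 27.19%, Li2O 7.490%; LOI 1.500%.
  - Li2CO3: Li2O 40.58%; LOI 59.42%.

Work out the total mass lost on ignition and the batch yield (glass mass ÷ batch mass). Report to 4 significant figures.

Intermediates appear, with 4-significant-figure rounding, when written out — all arithmetic keeps full precision throughout; every reported number undergoes a single rounding — derived quantities are re-derived at exact precision (four oxide percentages, LOI, net glass mass, the yield, the totals) from the weighed amounts at 738.6 kg of glass exactly as printed in either problem or answer.
Loss on ignition, line by line:
  lithium feldspar: 269.2 × 0.009900 = 2.665 kg
  zinc white: 235.1 × 0.002000 = 0.4702 kg
  spodumene concentrate: 195.9 × 0.01500 = 2.938 kg
  Li2CO3: 109.7 × 0.5942 = 65.18 kg
Total LOI = 71.26 kg
Glass = batch − LOI = 809.9 − 71.26 = 738.6 kg

LOI loss = 71.26 kg; glass = 738.6 kg; yield = 91.20%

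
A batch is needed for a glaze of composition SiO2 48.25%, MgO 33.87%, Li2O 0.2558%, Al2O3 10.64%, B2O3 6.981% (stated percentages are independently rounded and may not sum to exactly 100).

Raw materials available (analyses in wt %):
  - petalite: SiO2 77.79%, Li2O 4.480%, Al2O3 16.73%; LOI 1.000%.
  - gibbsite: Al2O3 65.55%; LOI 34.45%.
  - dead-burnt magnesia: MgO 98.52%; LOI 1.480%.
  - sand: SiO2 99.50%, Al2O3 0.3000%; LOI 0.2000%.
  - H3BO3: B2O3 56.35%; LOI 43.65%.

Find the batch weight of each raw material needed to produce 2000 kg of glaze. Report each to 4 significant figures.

Batch per 2000 kg glaze:
  petalite: 114.2 kg
  gibbsite: 291.5 kg
  dead-burnt magnesia: 687.6 kg
  sand: 880.6 kg
  H3BO3: 247.8 kg
Total batch = 2222 kg; LOI loss = 221.7 kg; yield = 90.02%

Mid-chain values are printed, with 4-significant-figure rounding, across the worked steps; the working math carries full precision at every stage. Every reported figure undergoes a single rounding; the derived quantities, which include the yield, the five compositions, LOI, the totals, glass mass, are carried in exact precision, exactly as printed in the question or the answer, from the weighed amounts on 2000 kg of glass.
Target oxide masses per 2000 kg glaze:
  SiO2: 48.25% × 2000 = 965.0 kg
  MgO: 33.87% × 2000 = 677.4 kg
  Li2O: 0.2558% × 2000 = 5.116 kg
  Al2O3: 10.64% × 2000 = 212.8 kg
  B2O3: 6.981% × 2000 = 139.6 kg
Oxide-by-oxide audit with the batch weights as given, for the quoted basis mass (oxide sums agree with the targets within answer rounding):
  SiO2: 114.2·0.7779 + 880.6·0.9950 = 965.0 kg (target 965.0 kg)
  MgO: 687.6·0.9852 = 677.4 kg (target 677.4 kg)
  Li2O: 114.2·0.04480 = 5.116 kg (target 5.116 kg)
  Al2O3: 114.2·0.1673 + 291.5·0.6555 + 880.6·0.003000 = 212.8 kg (target 212.8 kg)
  B2O3: 247.8·0.5635 = 139.6 kg (target 139.6 kg)
Consistency of the glass mass: Σ batch − LOI loss = 2000 kg (the targets, summed, come to 2000 kg; with the basis standing at 2000 kg — differing by rounding only).
Adding the batch up: Σ batch = 2222 kg; LOI removed, Σ of batch·LOI: 221.7 kg; yield, glass over the total, = 90.02%.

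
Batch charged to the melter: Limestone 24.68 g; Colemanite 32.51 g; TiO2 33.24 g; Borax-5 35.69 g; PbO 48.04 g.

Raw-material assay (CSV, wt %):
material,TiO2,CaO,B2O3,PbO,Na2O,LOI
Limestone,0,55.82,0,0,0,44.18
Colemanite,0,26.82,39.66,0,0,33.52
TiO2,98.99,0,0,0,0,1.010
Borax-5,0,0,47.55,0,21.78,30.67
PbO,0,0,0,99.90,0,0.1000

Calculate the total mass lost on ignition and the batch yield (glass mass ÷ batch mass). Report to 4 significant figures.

LOI loss = 33.13 g; glass = 141.0 g; yield = 80.98%

Working values are displayed (rounded to 4 significant digits) between the steps. All internal work carries full float precision at all times. A single rounding completes each reported value — all derived quantities (the five compositions, the yield, the totals, net glass mass, ignition loss) are re-derived from the weighed amounts at 141.0 g of glass in full float precision, as given in question or answer.
Each material's LOI contribution:
  Limestone: 24.68 × 0.4418 = 10.90 g
  Colemanite: 32.51 × 0.3352 = 10.90 g
  TiO2: 33.24 × 0.01010 = 0.3357 g
  Borax-5: 35.69 × 0.3067 = 10.95 g
  PbO: 48.04 × 0.001000 = 0.04804 g
Total LOI = 33.13 g
Glass = batch − LOI = 174.2 − 33.13 = 141.0 g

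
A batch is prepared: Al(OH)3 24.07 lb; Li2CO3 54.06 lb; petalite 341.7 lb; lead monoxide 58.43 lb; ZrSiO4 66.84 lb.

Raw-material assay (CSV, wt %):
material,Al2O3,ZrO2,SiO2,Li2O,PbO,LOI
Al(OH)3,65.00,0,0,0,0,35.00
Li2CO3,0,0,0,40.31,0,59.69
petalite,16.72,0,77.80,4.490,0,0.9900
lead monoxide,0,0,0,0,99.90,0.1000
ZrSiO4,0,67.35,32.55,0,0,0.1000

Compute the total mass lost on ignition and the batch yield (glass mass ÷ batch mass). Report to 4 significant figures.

LOI loss = 44.20 lb; glass = 500.9 lb; yield = 91.89%

Working values are displayed, with 4-significant-digit rounding, on the page. Each numeric step carries full float precision in every operation; every reported number takes just one rounding; all derived quantities, which include five oxide percentages, the yield, net glass mass, ignition loss, the totals, are rebuilt at full float precision, exactly as printed in the question or the answer, from the weighed amounts per 500.9 lb of glass.
Each material's LOI contribution:
  Al(OH)3: 24.07 × 0.3500 = 8.425 lb
  Li2CO3: 54.06 × 0.5969 = 32.27 lb
  petalite: 341.7 × 0.009900 = 3.383 lb
  lead monoxide: 58.43 × 0.001000 = 0.05843 lb
  ZrSiO4: 66.84 × 0.001000 = 0.06684 lb
Total LOI = 44.20 lb
Glass = batch − LOI = 545.1 − 44.20 = 500.9 lb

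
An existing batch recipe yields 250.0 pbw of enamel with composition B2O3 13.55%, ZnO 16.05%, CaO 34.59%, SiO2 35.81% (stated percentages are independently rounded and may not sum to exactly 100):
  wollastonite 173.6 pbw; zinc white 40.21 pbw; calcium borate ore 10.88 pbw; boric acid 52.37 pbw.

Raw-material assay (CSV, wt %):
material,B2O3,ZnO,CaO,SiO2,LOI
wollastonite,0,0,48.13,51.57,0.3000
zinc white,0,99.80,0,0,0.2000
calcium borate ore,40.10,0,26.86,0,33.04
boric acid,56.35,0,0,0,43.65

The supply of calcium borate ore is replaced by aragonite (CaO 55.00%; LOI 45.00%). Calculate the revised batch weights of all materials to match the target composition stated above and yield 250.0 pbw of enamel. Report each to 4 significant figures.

Revised batch per 250.0 pbw enamel:
  wollastonite: 173.6 pbw
  zinc white: 40.21 pbw
  aragonite: 5.312 pbw
  boric acid: 60.12 pbw
Total batch = 279.2 pbw; LOI loss = 29.23 pbw

The whole derivation maintains exact precision at every stage. In-progress results are rounded off to 4 significant digits when displayed. A single rounding finalizes every reported figure; the derived quantities are carried at full precision (net glass mass, the totals, ignition loss, the four compositions, the yield) from the weighed amounts for 250.0 pbw of glass, as they appear in the question or the answer.
The oxide mass targets at 250.0 pbw enamel:
  B2O3: 13.55% × 250.0 = 33.88 pbw
  ZnO: 16.05% × 250.0 = 40.12 pbw
  CaO: 34.59% × 250.0 = 86.48 pbw
  SiO2: 35.81% × 250.0 = 89.52 pbw
A balance pass over the oxides, using the reported weights, at the basis given (delivered sums recover each target exact up to rounding of places):
  B2O3: 60.12·0.5635 = 33.88 pbw (target 33.88 pbw)
  ZnO: 40.21·0.9980 = 40.13 pbw (target 40.12 pbw)
  CaO: 173.6·0.4813 + 5.312·0.5500 = 86.48 pbw (target 86.48 pbw)
  SiO2: 173.6·0.5157 = 89.53 pbw (target 89.52 pbw)
Auditing the glass mass value: batch total minus LOI = 250.0 pbw (per-oxide target masses sum to 250.0 pbw; the stated basis being 250.0 pbw — rounding explains the deltas).
Total batch = Σ batch = 279.2 pbw; loss to ignition Σ batch·LOI = 29.23 pbw; yield: glass divided by total = 89.53%.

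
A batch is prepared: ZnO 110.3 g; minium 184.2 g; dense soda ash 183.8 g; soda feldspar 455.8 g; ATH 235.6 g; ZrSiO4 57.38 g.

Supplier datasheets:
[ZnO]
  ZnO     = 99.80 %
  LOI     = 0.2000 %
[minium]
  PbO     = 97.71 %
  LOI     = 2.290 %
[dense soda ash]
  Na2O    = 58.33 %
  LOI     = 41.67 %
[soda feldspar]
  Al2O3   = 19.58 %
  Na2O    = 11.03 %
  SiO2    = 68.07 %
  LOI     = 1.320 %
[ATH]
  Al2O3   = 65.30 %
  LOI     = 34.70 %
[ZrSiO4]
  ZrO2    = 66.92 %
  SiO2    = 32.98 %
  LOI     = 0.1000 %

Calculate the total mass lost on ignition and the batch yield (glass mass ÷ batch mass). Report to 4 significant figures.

LOI loss = 168.9 g; glass = 1058 g; yield = 86.24%

Working values are displayed rounded off to 4 significant figures in the printout — all internal work holds full float precision all the way through. A single rounding completes each reported figure. Derived quantities (the yield, ignition loss, net glass mass, the six compositions, totals) are computed in full precision starting from the weights per 1058 g of glass as quoted within question or answer.
Material-by-material LOI:
  ZnO: 110.3 × 0.002000 = 0.2206 g
  minium: 184.2 × 0.02290 = 4.218 g
  dense soda ash: 183.8 × 0.4167 = 76.59 g
  soda feldspar: 455.8 × 0.01320 = 6.017 g
  ATH: 235.6 × 0.3470 = 81.75 g
  ZrSiO4: 57.38 × 0.001000 = 0.05738 g
Total LOI = 168.9 g
Glass = batch − LOI = 1227 − 168.9 = 1058 g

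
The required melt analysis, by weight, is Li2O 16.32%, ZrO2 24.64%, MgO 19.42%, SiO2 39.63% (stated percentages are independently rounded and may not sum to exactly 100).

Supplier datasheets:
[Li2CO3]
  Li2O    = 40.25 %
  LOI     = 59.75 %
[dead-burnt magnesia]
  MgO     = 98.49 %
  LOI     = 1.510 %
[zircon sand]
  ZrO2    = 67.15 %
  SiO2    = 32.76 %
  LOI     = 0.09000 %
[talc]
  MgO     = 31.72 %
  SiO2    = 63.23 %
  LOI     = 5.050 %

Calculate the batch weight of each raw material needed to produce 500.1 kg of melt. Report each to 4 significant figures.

Batch per 500.1 kg melt:
  Li2CO3: 202.8 kg
  dead-burnt magnesia: 28.28 kg
  zircon sand: 183.5 kg
  talc: 218.4 kg
Total batch = 633.0 kg; LOI loss = 132.8 kg; yield = 79.02%

The working math keeps full float precision in every operation; the intermediate values are displayed rounded to four significant digits in the working; exactly one rounding is applied to each reported value — all derived quantities are recomputed using the weight values at 500.1 kg of glass at full float precision (the totals, four oxide percentages, LOI, net glass mass, the yield) precisely as stated by the question or the answer.
The oxide mass targets at 500.1 kg melt:
  Li2O: 16.32% × 500.1 = 81.62 kg
  ZrO2: 24.64% × 500.1 = 123.2 kg
  MgO: 19.42% × 500.1 = 97.12 kg
  SiO2: 39.63% × 500.1 = 198.2 kg
Verifying the oxide balance working from each reported weight, relative to the basis at hand (every target is met by its sum given rounding of the digits):
  Li2O: 202.8·0.4025 = 81.63 kg (target 81.62 kg)
  ZrO2: 183.5·0.6715 = 123.2 kg (target 123.2 kg)
  MgO: 28.28·0.9849 + 218.4·0.3172 = 97.13 kg (target 97.12 kg)
  SiO2: 183.5·0.3276 + 218.4·0.6323 = 198.2 kg (target 198.2 kg)
Glass mass check: total charge less LOI = 500.2 kg (oxide target masses add up to 500.2 kg; stated basis 500.1 kg — rounding explains the deltas).
Batch total: Σ batch = 633.0 kg; LOI removed, Σ of batch·LOI: 132.8 kg; yield, glass over the total, = 79.02%.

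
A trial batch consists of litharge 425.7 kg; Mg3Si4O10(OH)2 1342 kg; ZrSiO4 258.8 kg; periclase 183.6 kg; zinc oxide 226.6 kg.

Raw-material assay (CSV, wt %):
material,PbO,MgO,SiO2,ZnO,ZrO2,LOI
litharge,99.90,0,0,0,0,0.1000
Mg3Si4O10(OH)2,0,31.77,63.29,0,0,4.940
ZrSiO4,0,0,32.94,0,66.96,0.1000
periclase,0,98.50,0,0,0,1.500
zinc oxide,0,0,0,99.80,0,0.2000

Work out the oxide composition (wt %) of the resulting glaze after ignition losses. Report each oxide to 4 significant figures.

Glass mass = 2367 kg (batch 2437 − LOI 70.19).
Composition: PbO 17.97%, MgO 25.66%, SiO2 39.49%, ZnO 9.556%, ZrO2 7.323%

The whole derivation holds exact precision from start to finish — the intermediate values are displayed rounded to four significant digits on the page. A single rounding produces each reported value — derived quantities are re-derived in full float precision (ignition loss, the five compositions, yield, totals, glass mass) from the weighed amounts at 2367 kg of glass exactly as printed in problem or answer.
Mass of each oxide from the mix:
  PbO: 425.7·0.9990 = 425.3 kg
  MgO: 1342·0.3177 + 183.6·0.9850 = 607.2 kg
  SiO2: 1342·0.6329 + 258.8·0.3294 = 934.6 kg
  ZnO: 226.6·0.9980 = 226.1 kg
  ZrO2: 258.8·0.6696 = 173.3 kg
LOI: 425.7·0.001000 + 1342·0.04940 + 258.8·0.001000 + 183.6·0.01500 + 226.6·0.002000 = 70.19 kg
The glass mass, total less LOI, = 2437 − 70.19 = 2367 kg (matching Σ of the oxides)
percent share: oxide ÷ glass, ×100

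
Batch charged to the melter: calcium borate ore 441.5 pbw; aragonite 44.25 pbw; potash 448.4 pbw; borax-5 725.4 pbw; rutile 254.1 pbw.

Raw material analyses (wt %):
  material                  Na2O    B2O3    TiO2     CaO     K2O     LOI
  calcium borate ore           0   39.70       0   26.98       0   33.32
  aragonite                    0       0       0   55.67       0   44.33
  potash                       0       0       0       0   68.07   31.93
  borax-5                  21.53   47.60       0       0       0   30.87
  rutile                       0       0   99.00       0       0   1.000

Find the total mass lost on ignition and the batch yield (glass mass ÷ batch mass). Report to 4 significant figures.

LOI loss = 536.4 pbw; glass = 1377 pbw; yield = 71.97%

Every computation holds full precision from first step to last — the intermediate values are printed, rounded to four significant figures, when written out. Every reported value takes exactly one rounding — all derived quantities, which include yield, the five compositions, net glass mass, totals, ignition loss, are rebuilt at exact precision, as quoted within either problem or answer, using the weight values for 1377 pbw of glass.
Material-by-material LOI:
  calcium borate ore: 441.5 × 0.3332 = 147.1 pbw
  aragonite: 44.25 × 0.4433 = 19.62 pbw
  potash: 448.4 × 0.3193 = 143.2 pbw
  borax-5: 725.4 × 0.3087 = 223.9 pbw
  rutile: 254.1 × 0.01000 = 2.541 pbw
Total LOI = 536.4 pbw
Glass = batch − LOI = 1914 − 536.4 = 1377 pbw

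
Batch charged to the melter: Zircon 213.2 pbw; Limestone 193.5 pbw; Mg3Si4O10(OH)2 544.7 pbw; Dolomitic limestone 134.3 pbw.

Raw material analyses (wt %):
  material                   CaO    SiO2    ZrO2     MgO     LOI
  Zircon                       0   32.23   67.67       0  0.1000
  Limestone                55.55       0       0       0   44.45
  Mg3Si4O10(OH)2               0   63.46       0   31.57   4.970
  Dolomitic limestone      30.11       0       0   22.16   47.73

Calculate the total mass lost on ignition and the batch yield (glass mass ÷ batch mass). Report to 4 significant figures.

LOI loss = 177.4 pbw; glass = 908.3 pbw; yield = 83.66%

The working math carries exact precision in all steps — intermediates are shown rounded to four significant digits across the worked steps — every reported number takes exactly one rounding. Derived quantities, which include net glass mass, LOI, yield, the totals, four oxide percentages, are computed in full float precision, as set out in the question or the answer, using the weight values for 908.3 pbw of glass.
Ignition loss by material:
  Zircon: 213.2 × 0.001000 = 0.2132 pbw
  Limestone: 193.5 × 0.4445 = 86.01 pbw
  Mg3Si4O10(OH)2: 544.7 × 0.04970 = 27.07 pbw
  Dolomitic limestone: 134.3 × 0.4773 = 64.10 pbw
Total LOI = 177.4 pbw
Glass = batch − LOI = 1086 − 177.4 = 908.3 pbw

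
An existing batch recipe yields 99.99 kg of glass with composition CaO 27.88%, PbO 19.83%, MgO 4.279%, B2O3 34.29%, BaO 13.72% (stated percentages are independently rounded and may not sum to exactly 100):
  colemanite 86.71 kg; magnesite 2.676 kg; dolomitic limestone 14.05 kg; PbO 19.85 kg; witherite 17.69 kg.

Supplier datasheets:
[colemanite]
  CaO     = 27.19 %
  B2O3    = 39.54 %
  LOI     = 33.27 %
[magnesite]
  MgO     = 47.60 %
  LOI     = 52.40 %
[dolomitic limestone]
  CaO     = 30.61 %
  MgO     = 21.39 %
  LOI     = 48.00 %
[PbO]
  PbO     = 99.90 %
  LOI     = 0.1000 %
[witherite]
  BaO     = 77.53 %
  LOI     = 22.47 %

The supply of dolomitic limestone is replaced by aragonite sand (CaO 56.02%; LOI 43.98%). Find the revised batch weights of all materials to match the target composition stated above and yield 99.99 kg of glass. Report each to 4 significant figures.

The whole derivation maintains full precision all the way through. Intermediates are displayed rounded to four significant digits — every reported result carries a single rounding — derived quantities (glass mass, yield, the totals, LOI, five oxide percentages) are rebuilt in full precision from the batch weights on 99.99 kg of glass exactly as shown in the problem or answer text.
Per-oxide target masses for 99.99 kg glass:
  CaO: 27.88% × 99.99 = 27.88 kg
  PbO: 19.83% × 99.99 = 19.83 kg
  MgO: 4.279% × 99.99 = 4.279 kg
  B2O3: 34.29% × 99.99 = 34.29 kg
  BaO: 13.72% × 99.99 = 13.72 kg
Per-oxide balance check on the weights just shown, relative to the basis at hand (delivered sums recover each target inside rounding margins):
  CaO: 86.71·0.2719 + 7.675·0.5602 = 27.88 kg (target 27.88 kg)
  PbO: 19.85·0.9990 = 19.83 kg (target 19.83 kg)
  MgO: 8.989·0.4760 = 4.279 kg (target 4.279 kg)
  B2O3: 86.71·0.3954 = 34.29 kg (target 34.29 kg)
  BaO: 17.69·0.7753 = 13.72 kg (target 13.72 kg)
Glass-mass bookkeeping: total batch − LOI = 99.99 kg (the Σ of target masses is 99.99 kg; basis as stated: 99.99 kg — deltas are rounding alone).
Batch total: Σ batch = 140.9 kg; Σ batch·LOI gives LOI loss = 40.93 kg; the yield ratio, glass ÷ batch: 70.95%.

Revised batch per 99.99 kg glass:
  colemanite: 86.71 kg
  magnesite: 8.989 kg
  aragonite sand: 7.675 kg
  PbO: 19.85 kg
  witherite: 17.69 kg
Total batch = 140.9 kg; LOI loss = 40.93 kg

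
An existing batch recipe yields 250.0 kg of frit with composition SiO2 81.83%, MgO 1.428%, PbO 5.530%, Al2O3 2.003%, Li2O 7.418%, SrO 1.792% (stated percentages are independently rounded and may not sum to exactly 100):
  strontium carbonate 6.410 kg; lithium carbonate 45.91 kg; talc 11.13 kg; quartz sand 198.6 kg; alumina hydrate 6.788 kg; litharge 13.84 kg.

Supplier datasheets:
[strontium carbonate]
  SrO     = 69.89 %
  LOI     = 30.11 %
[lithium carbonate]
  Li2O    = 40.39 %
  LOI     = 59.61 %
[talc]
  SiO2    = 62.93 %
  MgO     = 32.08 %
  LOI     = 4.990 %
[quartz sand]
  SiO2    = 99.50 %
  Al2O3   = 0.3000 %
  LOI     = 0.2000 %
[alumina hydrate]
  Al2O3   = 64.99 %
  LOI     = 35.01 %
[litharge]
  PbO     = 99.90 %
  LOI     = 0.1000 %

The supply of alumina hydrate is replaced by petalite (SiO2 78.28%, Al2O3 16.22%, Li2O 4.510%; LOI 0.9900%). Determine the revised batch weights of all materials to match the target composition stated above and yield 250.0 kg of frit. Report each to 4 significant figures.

Revised batch per 250.0 kg frit:
  strontium carbonate: 6.410 kg
  lithium carbonate: 42.83 kg
  talc: 11.13 kg
  quartz sand: 176.8 kg
  petalite: 27.60 kg
  litharge: 13.84 kg
Total batch = 278.6 kg; LOI loss = 28.66 kg

Every computation maintains full float precision in every operation; working values are printed rounded to four significant digits within the worked lines. Every reported number is rounded just once; all derived quantities are carried starting from the weights on 250.0 kg of glass in full float precision (LOI, the six compositions, totals, yield, glass mass) as written in either problem or answer.
Target masses of each oxide per 250.0 kg frit:
  SiO2: 81.83% × 250.0 = 204.6 kg
  MgO: 1.428% × 250.0 = 3.570 kg
  PbO: 5.530% × 250.0 = 13.82 kg
  Al2O3: 2.003% × 250.0 = 5.008 kg
  Li2O: 7.418% × 250.0 = 18.55 kg
  SrO: 1.792% × 250.0 = 4.480 kg
Oxide-by-oxide audit using the reported weights, under the basis named above (summed amounts equal target values within answer rounding):
  SiO2: 11.13·0.6293 + 176.8·0.9950 + 27.60·0.7828 = 204.5 kg (target 204.6 kg)
  MgO: 11.13·0.3208 = 3.571 kg (target 3.570 kg)
  PbO: 13.84·0.9990 = 13.83 kg (target 13.82 kg)
  Al2O3: 176.8·0.003000 + 27.60·0.1622 = 5.007 kg (target 5.008 kg)
  Li2O: 42.83·0.4039 + 27.60·0.04510 = 18.54 kg (target 18.55 kg)
  SrO: 6.410·0.6989 = 4.480 kg (target 4.480 kg)
Glass-mass sanity pass: total charge less LOI = 250.0 kg (the targets, summed, come to 250.0 kg; with the basis standing at 250.0 kg — any gap is answer rounding).
Batch total: Σ batch = 278.6 kg; the LOI term Σ batch·LOI equals 28.66 kg; the yield ratio, glass ÷ batch: 89.71%.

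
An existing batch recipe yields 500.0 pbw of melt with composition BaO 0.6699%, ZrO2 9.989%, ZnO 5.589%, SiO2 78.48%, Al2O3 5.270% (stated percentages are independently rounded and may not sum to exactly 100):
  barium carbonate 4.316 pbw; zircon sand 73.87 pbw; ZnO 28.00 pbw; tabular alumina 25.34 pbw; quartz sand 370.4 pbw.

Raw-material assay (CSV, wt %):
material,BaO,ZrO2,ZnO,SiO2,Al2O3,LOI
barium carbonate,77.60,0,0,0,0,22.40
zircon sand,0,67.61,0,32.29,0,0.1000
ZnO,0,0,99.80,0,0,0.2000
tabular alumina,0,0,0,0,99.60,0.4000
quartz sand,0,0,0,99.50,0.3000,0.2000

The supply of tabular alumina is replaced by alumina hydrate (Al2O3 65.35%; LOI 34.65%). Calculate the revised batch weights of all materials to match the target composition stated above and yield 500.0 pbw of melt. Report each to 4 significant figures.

Full precision is maintained through the solve. Mid-chain values are shown (rounded to four significant figures) within the worked lines — each reported number takes just one rounding — derived quantities (the totals, yield, glass mass, five oxide percentages, LOI) are recomputed starting from the weights for 500.0 pbw of glass in exact precision, precisely as stated by the problem or answer text.
Oxide mass targets, per 500.0 pbw melt:
  BaO: 0.6699% × 500.0 = 3.350 pbw
  ZrO2: 9.989% × 500.0 = 49.94 pbw
  ZnO: 5.589% × 500.0 = 27.94 pbw
  SiO2: 78.48% × 500.0 = 392.4 pbw
  Al2O3: 5.270% × 500.0 = 26.35 pbw
A balance pass over the oxides, applying the batch weights above, at the basis given (summed amounts equal target values inside rounding margins):
  BaO: 4.316·0.7760 = 3.349 pbw (target 3.350 pbw)
  ZrO2: 73.87·0.6761 = 49.94 pbw (target 49.94 pbw)
  ZnO: 28.00·0.9980 = 27.94 pbw (target 27.94 pbw)
  SiO2: 73.87·0.3229 + 370.4·0.9950 = 392.4 pbw (target 392.4 pbw)
  Al2O3: 38.62·0.6535 + 370.4·0.003000 = 26.35 pbw (target 26.35 pbw)
Consistency of the glass mass: whole batch net of LOI = 500.0 pbw (per-oxide target masses sum to 500.0 pbw; versus the stated basis of 500.0 pbw — deltas are rounding alone).
Batch total: Σ batch = 515.2 pbw; Σ batch·LOI gives LOI loss = 15.22 pbw; glass ÷ batch gives a yield of 97.05%.

Revised batch per 500.0 pbw melt:
  barium carbonate: 4.316 pbw
  zircon sand: 73.87 pbw
  ZnO: 28.00 pbw
  alumina hydrate: 38.62 pbw
  quartz sand: 370.4 pbw
Total batch = 515.2 pbw; LOI loss = 15.22 pbw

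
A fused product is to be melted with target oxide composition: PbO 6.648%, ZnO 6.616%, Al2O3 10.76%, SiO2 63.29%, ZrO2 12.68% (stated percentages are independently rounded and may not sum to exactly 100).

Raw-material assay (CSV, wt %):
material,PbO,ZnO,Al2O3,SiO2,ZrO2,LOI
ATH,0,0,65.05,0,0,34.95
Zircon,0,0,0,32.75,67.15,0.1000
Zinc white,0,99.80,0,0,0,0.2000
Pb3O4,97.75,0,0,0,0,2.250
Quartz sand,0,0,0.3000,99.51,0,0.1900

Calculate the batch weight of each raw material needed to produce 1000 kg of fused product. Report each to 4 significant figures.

Values along the way are displayed rounded to 4 significant figures within the worked lines — the whole derivation runs at full precision from start to finish; a single rounding completes every reported result. All derived quantities (LOI, glass mass, the yield, five oxide percentages, the totals) are rebuilt in full float precision from the weighed amounts for 1000 kg of glass, as written in the question or the answer.
Target masses of each oxide per 1000 kg fused product:
  PbO: 6.648% × 1000 = 66.48 kg
  ZnO: 6.616% × 1000 = 66.16 kg
  Al2O3: 10.76% × 1000 = 107.6 kg
  SiO2: 63.29% × 1000 = 632.9 kg
  ZrO2: 12.68% × 1000 = 126.8 kg
Oxide-by-oxide audit given the weights on record, relative to the basis at hand (target by target, the sums agree modulo rounding of the values):
  PbO: 68.01·0.9775 = 66.48 kg (target 66.48 kg)
  ZnO: 66.29·0.9980 = 66.16 kg (target 66.16 kg)
  Al2O3: 162.8·0.6505 + 573.9·0.003000 = 107.6 kg (target 107.6 kg)
  SiO2: 188.8·0.3275 + 573.9·0.9951 = 632.9 kg (target 632.9 kg)
  ZrO2: 188.8·0.6715 = 126.8 kg (target 126.8 kg)
Consistency of the glass mass: total charge less LOI = 1000 kg (summing oxide targets gives 999.9 kg; versus the stated basis of 1000 kg — any gap is answer rounding).
Batch grand total — Σ batch = 1060 kg; loss to ignition Σ batch·LOI = 59.84 kg; yield: glass divided by total = 94.35%.

Batch per 1000 kg fused product:
  ATH: 162.8 kg
  Zircon: 188.8 kg
  Zinc white: 66.29 kg
  Pb3O4: 68.01 kg
  Quartz sand: 573.9 kg
Total batch = 1060 kg; LOI loss = 59.84 kg; yield = 94.35%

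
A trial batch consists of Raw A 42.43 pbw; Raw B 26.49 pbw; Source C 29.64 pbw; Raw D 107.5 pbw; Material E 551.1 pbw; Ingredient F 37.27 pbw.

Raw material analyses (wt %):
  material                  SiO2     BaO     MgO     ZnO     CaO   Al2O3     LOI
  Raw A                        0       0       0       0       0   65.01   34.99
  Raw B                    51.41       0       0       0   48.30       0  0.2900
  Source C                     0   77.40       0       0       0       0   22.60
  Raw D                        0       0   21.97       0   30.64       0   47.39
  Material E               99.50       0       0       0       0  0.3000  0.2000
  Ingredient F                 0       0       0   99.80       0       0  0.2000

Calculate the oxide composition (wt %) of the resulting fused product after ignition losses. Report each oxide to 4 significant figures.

The working math keeps exact precision in all steps — intermediates appear rounded off to 4 significant figures on the page; a single rounding completes every reported figure. The derived quantities (totals, six oxide percentages, yield, net glass mass, ignition loss) are carried in full float precision using the weight values on 720.7 pbw of glass, as written in either problem or answer.
Oxide-by-oxide delivered mass:
  SiO2: 26.49·0.5141 + 551.1·0.9950 = 562.0 pbw
  BaO: 29.64·0.7740 = 22.94 pbw
  MgO: 107.5·0.2197 = 23.62 pbw
  ZnO: 37.27·0.9980 = 37.20 pbw
  CaO: 26.49·0.4830 + 107.5·0.3064 = 45.73 pbw
  Al2O3: 42.43·0.6501 + 551.1·0.003000 = 29.24 pbw
LOI: 42.43·0.3499 + 26.49·0.002900 + 29.64·0.2260 + 107.5·0.4739 + 551.1·0.002000 + 37.27·0.002000 = 73.74 pbw
The glass mass, total less LOI, = 794.4 − 73.74 = 720.7 pbw (= Σ oxide masses)
wt %: oxide over glass, times 100

Glass mass = 720.7 pbw (batch 794.4 − LOI 73.74).
Composition: SiO2 77.98%, BaO 3.183%, MgO 3.277%, ZnO 5.161%, CaO 6.346%, Al2O3 4.057%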